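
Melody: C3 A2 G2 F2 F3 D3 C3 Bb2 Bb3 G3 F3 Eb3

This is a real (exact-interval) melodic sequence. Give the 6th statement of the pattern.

Db5 Bb4 Ab4 Gb4

Unit = 4 notes; the statements start on C3, F3, Bb3, moving up a 4th each time.
Extending up a 4th: Eb4 → Ab4 → Db5.
From Db5 the exact shape gives Db5 Bb4 Ab4 Gb4.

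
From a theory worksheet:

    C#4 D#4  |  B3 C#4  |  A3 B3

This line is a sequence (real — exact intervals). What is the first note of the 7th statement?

Db3

The 2-note cells begin on C#4, B3, A3 — each down a 2nd from the last.
Extending the heads down a 2nd: G3 → F3 → Eb3 → Db3.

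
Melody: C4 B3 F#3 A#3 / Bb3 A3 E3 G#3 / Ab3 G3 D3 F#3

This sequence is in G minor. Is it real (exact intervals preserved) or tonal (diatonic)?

real

Each cell has the same semitone pattern (-1, -5, 4) — intervals are preserved exactly.
And B3 lies outside G minor, so the sequence is real rather than tonal.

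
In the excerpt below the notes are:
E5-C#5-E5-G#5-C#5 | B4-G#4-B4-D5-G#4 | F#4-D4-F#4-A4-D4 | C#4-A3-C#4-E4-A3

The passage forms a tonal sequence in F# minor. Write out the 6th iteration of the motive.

D3 B2 D3 F#3 B2

Taking 5-note groups, the heads are E5, B4, F#4, C#4: the pattern moves down a 4th.
Extending down a 4th: G#3 → D3.
From D3 the diatonic shape gives D3 B2 D3 F#3 B2.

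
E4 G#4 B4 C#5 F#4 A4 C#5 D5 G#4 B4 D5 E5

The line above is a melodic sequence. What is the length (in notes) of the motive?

4

12 notes total. Splitting into 3 groups of 4:
E4 G#4 B4 C#5 | F#4 A4 C#5 D5 | G#4 B4 D5 E5
Every group is a transposition up a 2nd of the one before; no shorter unit works.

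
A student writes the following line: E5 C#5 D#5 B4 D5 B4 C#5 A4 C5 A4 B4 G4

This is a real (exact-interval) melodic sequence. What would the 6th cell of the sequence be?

Gb4 Eb4 F4 Db4

With a 4-note motive the entries are E5, D5, C5, each down a 2nd from the previous.
Continuing the starts: Bb4 → Ab4 → Gb4.
From Gb4 the exact shape gives Gb4 Eb4 F4 Db4.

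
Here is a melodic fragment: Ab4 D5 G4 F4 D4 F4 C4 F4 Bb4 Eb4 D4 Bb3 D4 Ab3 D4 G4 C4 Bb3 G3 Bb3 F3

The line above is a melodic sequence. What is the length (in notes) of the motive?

7

Try groups of 7 (3 cells in 21 notes):
Ab4 D5 G4 F4 D4 F4 C4 | F4 Bb4 Eb4 D4 Bb3 D4 Ab3 | D4 G4 C4 Bb3 G3 Bb3 F3
Every group is a transposition down a 3rd of the one before; no shorter unit works.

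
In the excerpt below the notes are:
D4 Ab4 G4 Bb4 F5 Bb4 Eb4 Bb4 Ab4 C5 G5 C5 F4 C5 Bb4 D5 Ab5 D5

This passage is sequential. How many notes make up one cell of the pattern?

6

There are 18 notes; a 6-note unit gives 3 cells:
D4 Ab4 G4 Bb4 F5 Bb4 | Eb4 Bb4 Ab4 C5 G5 C5 | F4 C5 Bb4 D5 Ab5 D5
That's a consistent up a 2nd shift per cell, and no other grouping gives one.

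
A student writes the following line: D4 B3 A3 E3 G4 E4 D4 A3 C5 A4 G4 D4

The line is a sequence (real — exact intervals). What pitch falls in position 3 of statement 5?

F5

Grouping in 4s, the 3rd note of each cell is A3, D4, G4.
Extending up a 4th: C5 → F5.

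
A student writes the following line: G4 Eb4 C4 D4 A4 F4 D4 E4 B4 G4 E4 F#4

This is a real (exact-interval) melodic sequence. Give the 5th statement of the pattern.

The 4-note cells begin on G4, A4, B4 — each up a 2nd from the last.
Extending up a 2nd: C#5 → D#5.
Statement 5 starts on D#5 and keeps the same exact contour: D#5 B4 G#4 A#4.

D#5 B4 G#4 A#4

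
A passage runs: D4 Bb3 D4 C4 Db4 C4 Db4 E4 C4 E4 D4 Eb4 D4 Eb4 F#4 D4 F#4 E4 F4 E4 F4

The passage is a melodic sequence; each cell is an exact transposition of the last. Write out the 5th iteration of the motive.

A#4 F#4 A#4 G#4 A4 G#4 A4

With a 7-note motive the entries are D4, E4, F#4, each up a 2nd from the previous.
Continuing the starts: G#4 → A#4.
Statement 5 starts on A#4 and keeps the same exact contour: A#4 F#4 A#4 G#4 A4 G#4 A4.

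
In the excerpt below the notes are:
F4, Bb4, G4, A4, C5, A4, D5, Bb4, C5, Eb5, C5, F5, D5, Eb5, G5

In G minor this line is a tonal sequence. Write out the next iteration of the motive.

With a 5-note motive the entries are F4, A4, C5, each up a 3rd from the previous.
From Eb5 the diatonic shape gives Eb5 A5 F5 G5 Bb5.

Eb5 A5 F5 G5 Bb5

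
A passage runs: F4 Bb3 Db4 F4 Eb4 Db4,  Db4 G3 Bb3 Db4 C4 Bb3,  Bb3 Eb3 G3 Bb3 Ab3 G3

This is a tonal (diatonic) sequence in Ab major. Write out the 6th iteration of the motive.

With a 6-note motive the entries are F4, Db4, Bb3, each down a 3rd from the previous.
Continuing the starts: G3 → Eb3 → C3.
Statement 6 starts on C3 and keeps the same diatonic contour: C3 F2 Ab2 C3 Bb2 Ab2.

C3 F2 Ab2 C3 Bb2 Ab2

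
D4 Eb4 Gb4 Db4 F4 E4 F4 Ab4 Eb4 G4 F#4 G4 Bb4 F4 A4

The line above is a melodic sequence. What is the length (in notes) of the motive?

5

15 notes total. Splitting into 3 groups of 5:
D4 Eb4 Gb4 Db4 F4 | E4 F4 Ab4 Eb4 G4 | F#4 G4 Bb4 F4 A4
Every group is a transposition up a 2nd of the one before; no shorter unit works.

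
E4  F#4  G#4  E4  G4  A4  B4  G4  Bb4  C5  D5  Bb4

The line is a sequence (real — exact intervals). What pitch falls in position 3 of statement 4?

F5

The unit is 4 notes. Position-3 pitches of the 3 shown cells: G#4, B4, D5.
Each moves up a 3rd; the next is F5.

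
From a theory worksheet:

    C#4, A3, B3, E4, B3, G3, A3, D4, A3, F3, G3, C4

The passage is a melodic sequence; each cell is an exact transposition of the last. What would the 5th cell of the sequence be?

With a 4-note motive the entries are C#4, B3, A3, each down a 2nd from the previous.
Carrying on: G3 → F3.
Statement 5 starts on F3 and keeps the same exact contour: F3 Db3 Eb3 Ab3.

F3 Db3 Eb3 Ab3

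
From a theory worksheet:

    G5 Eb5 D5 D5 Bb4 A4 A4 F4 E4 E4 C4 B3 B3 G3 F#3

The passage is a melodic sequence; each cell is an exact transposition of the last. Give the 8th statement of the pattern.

With a 3-note motive the entries are G5, D5, A4, E4, B3, each down a 4th from the previous.
Continuing the starts: F#3 → C#3 → G#2.
So cell 8 is G#2 E2 D#2.

G#2 E2 D#2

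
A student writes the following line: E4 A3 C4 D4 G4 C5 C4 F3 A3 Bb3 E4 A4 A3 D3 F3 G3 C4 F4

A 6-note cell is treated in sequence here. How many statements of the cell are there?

3

18 notes in groups of 6 gives 18/6 = 3 statements.
Starts: E4, C4, A3 — each down a 3rd.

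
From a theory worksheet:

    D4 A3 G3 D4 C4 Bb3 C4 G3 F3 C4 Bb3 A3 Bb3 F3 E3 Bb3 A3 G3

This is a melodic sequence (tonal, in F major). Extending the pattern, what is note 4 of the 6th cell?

With 6-note cells, note 4 of each statement runs D4, C4, Bb3.
Extending down a 2nd: A3 → G3 → F3.

F3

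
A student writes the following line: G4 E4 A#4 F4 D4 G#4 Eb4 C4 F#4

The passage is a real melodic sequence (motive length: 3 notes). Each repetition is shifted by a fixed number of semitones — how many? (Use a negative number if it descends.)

-2

The 3-note cells begin on G4, F4, Eb4 — each down a 2nd from the last.
G4 to F4 spans -2 semitones.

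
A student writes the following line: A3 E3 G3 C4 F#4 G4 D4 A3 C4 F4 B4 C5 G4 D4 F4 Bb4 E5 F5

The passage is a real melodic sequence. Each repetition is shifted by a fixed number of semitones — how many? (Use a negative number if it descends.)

The 6-note cells begin on A3, D4, G4 — each up a 4th from the last.
A3 to D4 spans +5 semitones.

5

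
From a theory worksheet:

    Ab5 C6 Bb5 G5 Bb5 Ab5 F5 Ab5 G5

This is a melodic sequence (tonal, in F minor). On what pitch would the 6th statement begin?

The 3-note cells begin on Ab5, G5, F5 — each down a 2nd from the last.
Continuing: Eb5 → Db5 → C5. Statement 6 starts on C5.

C5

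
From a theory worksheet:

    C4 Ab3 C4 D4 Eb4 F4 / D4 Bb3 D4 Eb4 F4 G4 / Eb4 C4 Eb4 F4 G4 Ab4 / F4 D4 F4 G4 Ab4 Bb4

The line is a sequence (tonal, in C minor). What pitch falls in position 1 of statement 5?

With 6-note cells, note 1 of each statement runs C4, D4, Eb4, F4.
From F4, up a 2nd gives G4.

G4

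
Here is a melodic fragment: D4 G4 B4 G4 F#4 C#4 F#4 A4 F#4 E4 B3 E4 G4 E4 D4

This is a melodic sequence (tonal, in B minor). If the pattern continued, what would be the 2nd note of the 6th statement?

B3

The unit is 5 notes. Position-2 pitches of the 3 shown cells: G4, F#4, E4.
Carrying that down a 2nd forward: D4 → C#4 → B3.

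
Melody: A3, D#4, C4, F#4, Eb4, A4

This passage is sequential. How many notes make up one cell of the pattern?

2

6 notes total. Splitting into 3 groups of 2:
A3 D#4 | C4 F#4 | Eb4 A4
Each cell is the previous one up a 3rd — so the unit is 2 notes.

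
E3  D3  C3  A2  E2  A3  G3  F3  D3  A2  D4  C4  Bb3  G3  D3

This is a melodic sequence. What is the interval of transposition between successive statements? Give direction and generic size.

up a 4th

Unit = 5 notes; the statements start on E3, A3, D4, moving up a 4th each time.
From E3 to A3: up a 4th.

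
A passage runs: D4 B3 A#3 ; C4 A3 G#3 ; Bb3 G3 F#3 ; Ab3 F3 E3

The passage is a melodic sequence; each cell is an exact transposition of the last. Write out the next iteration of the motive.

Gb3 Eb3 D3

With a 3-note motive the entries are D4, C4, Bb3, Ab3, each down a 2nd from the previous.
From Gb3 the exact shape gives Gb3 Eb3 D3.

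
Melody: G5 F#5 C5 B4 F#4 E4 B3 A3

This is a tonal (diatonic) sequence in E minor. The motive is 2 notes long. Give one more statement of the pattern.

With a 2-note motive the entries are G5, C5, F#4, B3, each down a 5th from the previous.
So cell 5 is E3 D3.

E3 D3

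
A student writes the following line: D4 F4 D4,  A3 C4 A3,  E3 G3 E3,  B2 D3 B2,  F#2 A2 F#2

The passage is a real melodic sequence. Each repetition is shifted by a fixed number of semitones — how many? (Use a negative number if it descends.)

-5

Unit = 3 notes; the statements start on D4, A3, E3, B2, F#2, moving down a 4th each time.
D4 to A3 spans -5 semitones.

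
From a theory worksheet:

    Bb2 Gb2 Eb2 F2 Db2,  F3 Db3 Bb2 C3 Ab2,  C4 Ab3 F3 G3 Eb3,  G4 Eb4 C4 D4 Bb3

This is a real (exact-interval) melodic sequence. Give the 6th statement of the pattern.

Taking 5-note groups, the heads are Bb2, F3, C4, G4: the pattern moves up a 5th.
Carrying on: D5 → A5.
Statement 6 starts on A5 and keeps the same exact contour: A5 F5 D5 E5 C5.

A5 F5 D5 E5 C5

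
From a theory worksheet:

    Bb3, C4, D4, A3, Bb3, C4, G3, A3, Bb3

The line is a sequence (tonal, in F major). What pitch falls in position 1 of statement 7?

With 3-note cells, note 1 of each statement runs Bb3, A3, G3.
Extending down a 2nd: F3 → E3 → D3 → C3.

C3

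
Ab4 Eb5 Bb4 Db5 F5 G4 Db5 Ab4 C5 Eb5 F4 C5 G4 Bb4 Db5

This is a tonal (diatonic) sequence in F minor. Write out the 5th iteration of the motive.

Taking 5-note groups, the heads are Ab4, G4, F4: the pattern moves down a 2nd.
Extending down a 2nd: Eb4 → Db4.
From Db4 the diatonic shape gives Db4 Ab4 Eb4 G4 Bb4.

Db4 Ab4 Eb4 G4 Bb4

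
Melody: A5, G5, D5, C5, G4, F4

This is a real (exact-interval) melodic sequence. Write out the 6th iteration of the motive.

Unit = 2 notes; the statements start on A5, D5, G4, moving down a 5th each time.
Continuing the starts: C4 → F3 → Bb2.
So cell 6 is Bb2 Ab2.

Bb2 Ab2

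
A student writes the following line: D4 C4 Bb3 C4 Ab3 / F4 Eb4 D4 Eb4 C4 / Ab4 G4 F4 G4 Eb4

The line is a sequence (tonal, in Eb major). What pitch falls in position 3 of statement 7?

G5

With 5-note cells, note 3 of each statement runs Bb3, D4, F4.
Carrying that up a 3rd forward: Ab4 → C5 → Eb5 → G5.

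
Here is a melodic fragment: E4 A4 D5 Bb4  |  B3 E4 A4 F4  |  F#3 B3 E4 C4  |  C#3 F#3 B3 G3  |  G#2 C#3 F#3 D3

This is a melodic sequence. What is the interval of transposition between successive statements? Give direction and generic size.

down a 4th

The 4-note cells begin on E4, B3, F#3, C#3, G#2 — each down a 4th from the last.
E4 to B3 is down a 4th.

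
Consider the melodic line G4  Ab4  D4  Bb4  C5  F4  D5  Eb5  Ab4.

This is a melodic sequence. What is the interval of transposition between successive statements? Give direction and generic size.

The 3-note cells begin on G4, Bb4, D5 — each up a 3rd from the last.
G4 to Bb4 is up a 3rd.

up a 3rd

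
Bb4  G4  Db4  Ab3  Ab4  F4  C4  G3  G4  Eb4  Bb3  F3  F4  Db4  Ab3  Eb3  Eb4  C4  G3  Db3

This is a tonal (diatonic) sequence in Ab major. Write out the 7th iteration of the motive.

Unit = 4 notes; the statements start on Bb4, Ab4, G4, F4, Eb4, moving down a 2nd each time.
Carrying on: Db4 → C4.
Statement 7 starts on C4 and keeps the same diatonic contour: C4 Ab3 Eb3 Bb2.

C4 Ab3 Eb3 Bb2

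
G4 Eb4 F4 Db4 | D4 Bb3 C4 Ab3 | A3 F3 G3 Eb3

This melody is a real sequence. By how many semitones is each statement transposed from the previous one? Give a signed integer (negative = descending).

-5

Taking 4-note groups, the heads are G4, D4, A3: the pattern moves down a 4th.
G4 to D4 spans -5 semitones.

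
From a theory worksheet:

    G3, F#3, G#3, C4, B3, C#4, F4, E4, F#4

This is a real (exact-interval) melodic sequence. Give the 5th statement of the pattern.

With a 3-note motive the entries are G3, C4, F4, each up a 4th from the previous.
Extending up a 4th: Bb4 → Eb5.
From Eb5 the exact shape gives Eb5 D5 E5.

Eb5 D5 E5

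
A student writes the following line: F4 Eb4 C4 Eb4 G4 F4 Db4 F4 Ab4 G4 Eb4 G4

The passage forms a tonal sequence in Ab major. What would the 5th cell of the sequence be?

Unit = 4 notes; the statements start on F4, G4, Ab4, moving up a 2nd each time.
Carrying on: Bb4 → C5.
From C5 the diatonic shape gives C5 Bb4 G4 Bb4.

C5 Bb4 G4 Bb4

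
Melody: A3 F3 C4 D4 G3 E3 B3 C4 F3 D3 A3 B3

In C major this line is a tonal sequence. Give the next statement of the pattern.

With a 4-note motive the entries are A3, G3, F3, each down a 2nd from the previous.
Statement 4 starts on E3 and keeps the same diatonic contour: E3 C3 G3 A3.

E3 C3 G3 A3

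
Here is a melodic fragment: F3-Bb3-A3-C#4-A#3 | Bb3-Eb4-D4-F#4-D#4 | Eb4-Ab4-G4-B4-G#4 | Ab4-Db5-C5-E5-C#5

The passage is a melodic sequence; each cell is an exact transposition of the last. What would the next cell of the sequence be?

Taking 5-note groups, the heads are F3, Bb3, Eb4, Ab4: the pattern moves up a 4th.
From Db5 the exact shape gives Db5 Gb5 F5 A5 F#5.

Db5 Gb5 F5 A5 F#5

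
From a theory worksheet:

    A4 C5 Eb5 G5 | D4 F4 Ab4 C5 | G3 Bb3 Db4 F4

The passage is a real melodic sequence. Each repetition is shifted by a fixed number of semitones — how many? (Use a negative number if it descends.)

-7

Taking 4-note groups, the heads are A4, D4, G3: the pattern moves down a 5th.
A4→D4 is 62 − 69 = -7 semitones.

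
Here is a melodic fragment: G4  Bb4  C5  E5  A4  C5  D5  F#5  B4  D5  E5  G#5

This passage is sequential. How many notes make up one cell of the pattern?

There are 12 notes; a 4-note unit gives 3 cells:
G4 Bb4 C5 E5 | A4 C5 D5 F#5 | B4 D5 E5 G#5
Each cell is the previous one up a 2nd — so the unit is 4 notes.

4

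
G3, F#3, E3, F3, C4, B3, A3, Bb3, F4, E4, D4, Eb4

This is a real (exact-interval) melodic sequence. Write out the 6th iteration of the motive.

Ab5 G5 F5 Gb5

Unit = 4 notes; the statements start on G3, C4, F4, moving up a 4th each time.
Continuing the starts: Bb4 → Eb5 → Ab5.
From Ab5 the exact shape gives Ab5 G5 F5 Gb5.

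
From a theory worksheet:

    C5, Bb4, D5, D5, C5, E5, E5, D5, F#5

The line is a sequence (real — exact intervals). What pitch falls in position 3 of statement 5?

A#5

Grouping in 3s, the 3rd note of each cell is D5, E5, F#5.
Each moves up a 2nd. Continuing: G#5 → A#5.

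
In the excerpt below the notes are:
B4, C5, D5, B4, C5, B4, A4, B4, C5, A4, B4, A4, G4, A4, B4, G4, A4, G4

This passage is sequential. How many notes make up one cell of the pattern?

Try groups of 6 (3 cells in 18 notes):
B4 C5 D5 B4 C5 B4 | A4 B4 C5 A4 B4 A4 | G4 A4 B4 G4 A4 G4
Every group is a transposition down a 2nd of the one before; no shorter unit works.

6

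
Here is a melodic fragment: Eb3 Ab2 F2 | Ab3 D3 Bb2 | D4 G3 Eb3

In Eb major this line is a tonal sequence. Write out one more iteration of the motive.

The 3-note cells begin on Eb3, Ab3, D4 — each up a 4th from the last.
So cell 4 is G4 C4 Ab3.

G4 C4 Ab3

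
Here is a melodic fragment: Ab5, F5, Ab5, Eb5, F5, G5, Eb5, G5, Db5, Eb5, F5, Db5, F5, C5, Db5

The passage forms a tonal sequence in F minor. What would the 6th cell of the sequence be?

Taking 5-note groups, the heads are Ab5, G5, F5: the pattern moves down a 2nd.
Carrying on: Eb5 → Db5 → C5.
From C5 the diatonic shape gives C5 Ab4 C5 G4 Ab4.

C5 Ab4 C5 G4 Ab4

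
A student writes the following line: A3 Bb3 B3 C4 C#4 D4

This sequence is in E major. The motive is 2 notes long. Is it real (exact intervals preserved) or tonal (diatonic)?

Each cell has the same semitone pattern (1,) — intervals are preserved exactly.
And Bb3 lies outside E major, so the sequence is real rather than tonal.

real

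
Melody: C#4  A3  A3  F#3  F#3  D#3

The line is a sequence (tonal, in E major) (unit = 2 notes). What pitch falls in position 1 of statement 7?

Grouping in 2s, the 1st note of each cell is C#4, A3, F#3.
Each moves down a 3rd. Continuing: D#3 → B2 → G#2 → E2.

E2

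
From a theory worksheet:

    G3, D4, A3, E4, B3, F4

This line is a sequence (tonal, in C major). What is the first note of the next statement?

C4

Unit = 2 notes; the statements start on G3, A3, B3, moving up a 2nd each time.
One more step up a 2nd gives C4.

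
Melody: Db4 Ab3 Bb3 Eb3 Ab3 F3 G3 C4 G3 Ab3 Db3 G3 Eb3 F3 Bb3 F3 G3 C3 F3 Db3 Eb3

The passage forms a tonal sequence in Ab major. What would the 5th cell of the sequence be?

Taking 7-note groups, the heads are Db4, C4, Bb3: the pattern moves down a 2nd.
Continuing the starts: Ab3 → G3.
From G3 the diatonic shape gives G3 Db3 Eb3 Ab2 Db3 Bb2 C3.

G3 Db3 Eb3 Ab2 Db3 Bb2 C3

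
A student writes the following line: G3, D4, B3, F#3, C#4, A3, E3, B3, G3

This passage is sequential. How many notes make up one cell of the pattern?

9 notes total. Splitting into 3 groups of 3:
G3 D4 B3 | F#3 C#4 A3 | E3 B3 G3
That's a consistent down a 2nd shift per cell, and no other grouping gives one.

3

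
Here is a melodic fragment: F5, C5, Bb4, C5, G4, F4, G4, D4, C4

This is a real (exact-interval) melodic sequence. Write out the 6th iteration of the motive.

Taking 3-note groups, the heads are F5, C5, G4: the pattern moves down a 4th.
Extending down a 4th: D4 → A3 → E3.
Statement 6 starts on E3 and keeps the same exact contour: E3 B2 A2.

E3 B2 A2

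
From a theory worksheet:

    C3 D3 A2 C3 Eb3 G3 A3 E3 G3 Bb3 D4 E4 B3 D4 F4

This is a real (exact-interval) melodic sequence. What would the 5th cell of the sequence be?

E5 F#5 C#5 E5 G5

Taking 5-note groups, the heads are C3, G3, D4: the pattern moves up a 5th.
Continuing the starts: A4 → E5.
From E5 the exact shape gives E5 F#5 C#5 E5 G5.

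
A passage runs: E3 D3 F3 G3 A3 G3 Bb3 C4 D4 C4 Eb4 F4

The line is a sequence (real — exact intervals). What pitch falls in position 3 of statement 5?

Db5

With 4-note cells, note 3 of each statement runs F3, Bb3, Eb4.
Extending up a 4th: Ab4 → Db5.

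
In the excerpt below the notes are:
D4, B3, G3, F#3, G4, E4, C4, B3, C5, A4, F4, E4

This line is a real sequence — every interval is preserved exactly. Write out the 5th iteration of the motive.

With a 4-note motive the entries are D4, G4, C5, each up a 4th from the previous.
Carrying on: F5 → Bb5.
From Bb5 the exact shape gives Bb5 G5 Eb5 D5.

Bb5 G5 Eb5 D5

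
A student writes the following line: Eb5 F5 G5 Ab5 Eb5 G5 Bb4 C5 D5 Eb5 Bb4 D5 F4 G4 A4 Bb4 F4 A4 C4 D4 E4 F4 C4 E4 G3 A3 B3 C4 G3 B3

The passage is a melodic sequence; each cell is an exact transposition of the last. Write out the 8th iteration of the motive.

E2 F#2 G#2 A2 E2 G#2

With a 6-note motive the entries are Eb5, Bb4, F4, C4, G3, each down a 4th from the previous.
Continuing the starts: D3 → A2 → E2.
Statement 8 starts on E2 and keeps the same exact contour: E2 F#2 G#2 A2 E2 G#2.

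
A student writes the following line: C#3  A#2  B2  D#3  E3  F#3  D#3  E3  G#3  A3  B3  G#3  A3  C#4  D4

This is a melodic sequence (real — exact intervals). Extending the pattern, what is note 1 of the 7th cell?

With 5-note cells, note 1 of each statement runs C#3, F#3, B3.
Each moves up a 4th. Continuing: E4 → A4 → D5 → G5.

G5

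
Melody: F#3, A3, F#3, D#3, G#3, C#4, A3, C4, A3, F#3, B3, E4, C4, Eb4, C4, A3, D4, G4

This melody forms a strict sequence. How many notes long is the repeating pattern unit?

18 notes total. Splitting into 3 groups of 6:
F#3 A3 F#3 D#3 G#3 C#4 | A3 C4 A3 F#3 B3 E4 | C4 Eb4 C4 A3 D4 G4
That's a consistent up a 3rd shift per cell, and no other grouping gives one.

6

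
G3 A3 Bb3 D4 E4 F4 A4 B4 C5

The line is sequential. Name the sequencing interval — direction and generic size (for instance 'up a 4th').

up a 5th

Taking 3-note groups, the heads are G3, D4, A4: the pattern moves up a 5th.
G3 to D4 is up a 5th.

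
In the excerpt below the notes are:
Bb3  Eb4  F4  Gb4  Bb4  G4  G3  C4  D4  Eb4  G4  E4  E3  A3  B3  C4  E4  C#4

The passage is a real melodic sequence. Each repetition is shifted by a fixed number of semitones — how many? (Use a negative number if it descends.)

-3

With a 6-note motive the entries are Bb3, G3, E3, each down a 3rd from the previous.
Counting half-steps from Bb3 to G3: -3.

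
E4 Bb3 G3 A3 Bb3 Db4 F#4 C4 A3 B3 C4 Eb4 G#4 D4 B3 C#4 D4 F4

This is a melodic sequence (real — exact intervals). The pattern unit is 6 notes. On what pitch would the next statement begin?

A#4

Taking 6-note groups, the heads are E4, F#4, G#4: the pattern moves up a 2nd.
One more step up a 2nd gives A#4.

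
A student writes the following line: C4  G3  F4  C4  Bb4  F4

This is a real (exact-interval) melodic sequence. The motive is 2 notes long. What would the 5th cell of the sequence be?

Ab5 Eb5

With a 2-note motive the entries are C4, F4, Bb4, each up a 4th from the previous.
Extending up a 4th: Eb5 → Ab5.
Statement 5 starts on Ab5 and keeps the same exact contour: Ab5 Eb5.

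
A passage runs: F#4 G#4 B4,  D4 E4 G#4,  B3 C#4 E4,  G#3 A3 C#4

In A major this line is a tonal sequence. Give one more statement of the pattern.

With a 3-note motive the entries are F#4, D4, B3, G#3, each down a 3rd from the previous.
Statement 5 starts on E3 and keeps the same diatonic contour: E3 F#3 A3.

E3 F#3 A3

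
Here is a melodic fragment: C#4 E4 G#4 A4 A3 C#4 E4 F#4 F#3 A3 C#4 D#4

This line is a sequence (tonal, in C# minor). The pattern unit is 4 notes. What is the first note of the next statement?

D#3

Unit = 4 notes; the statements start on C#4, A3, F#3, moving down a 3rd each time.
The next head, down a 3rd from F#3, is D#3.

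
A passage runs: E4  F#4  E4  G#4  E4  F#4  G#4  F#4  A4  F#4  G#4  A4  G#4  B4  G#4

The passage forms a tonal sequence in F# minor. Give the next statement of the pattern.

A4 B4 A4 C#5 A4

The 5-note cells begin on E4, F#4, G#4 — each up a 2nd from the last.
From A4 the diatonic shape gives A4 B4 A4 C#5 A4.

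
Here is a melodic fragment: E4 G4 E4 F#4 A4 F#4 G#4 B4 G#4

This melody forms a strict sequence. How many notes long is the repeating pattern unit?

9 notes total. Splitting into 3 groups of 3:
E4 G4 E4 | F#4 A4 F#4 | G#4 B4 G#4
Each cell is the previous one up a 2nd — so the unit is 3 notes.

3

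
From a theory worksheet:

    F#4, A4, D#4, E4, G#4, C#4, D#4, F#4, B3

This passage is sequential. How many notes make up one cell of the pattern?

9 notes total. Splitting into 3 groups of 3:
F#4 A4 D#4 | E4 G#4 C#4 | D#4 F#4 B3
Each cell is the previous one down a 2nd — so the unit is 3 notes.

3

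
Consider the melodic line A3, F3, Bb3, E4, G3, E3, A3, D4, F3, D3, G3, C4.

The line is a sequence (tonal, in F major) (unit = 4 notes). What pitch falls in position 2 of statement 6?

Grouping in 4s, the 2nd note of each cell is F3, E3, D3.
Carrying that down a 2nd forward: C3 → Bb2 → A2.

A2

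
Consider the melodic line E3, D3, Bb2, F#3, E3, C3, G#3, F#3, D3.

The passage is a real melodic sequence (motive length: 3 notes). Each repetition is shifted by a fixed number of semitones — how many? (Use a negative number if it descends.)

2

With a 3-note motive the entries are E3, F#3, G#3, each up a 2nd from the previous.
E3→F#3 is 54 − 52 = 2 semitones.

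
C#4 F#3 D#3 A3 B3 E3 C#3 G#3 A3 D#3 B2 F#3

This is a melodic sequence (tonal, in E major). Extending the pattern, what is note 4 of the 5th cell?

D#3

With 4-note cells, note 4 of each statement runs A3, G#3, F#3.
Each moves down a 2nd. Continuing: E3 → D#3.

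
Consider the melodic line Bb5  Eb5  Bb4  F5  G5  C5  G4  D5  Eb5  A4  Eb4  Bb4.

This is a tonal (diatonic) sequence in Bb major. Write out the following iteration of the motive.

Unit = 4 notes; the statements start on Bb5, G5, Eb5, moving down a 3rd each time.
So cell 4 is C5 F4 C4 G4.

C5 F4 C4 G4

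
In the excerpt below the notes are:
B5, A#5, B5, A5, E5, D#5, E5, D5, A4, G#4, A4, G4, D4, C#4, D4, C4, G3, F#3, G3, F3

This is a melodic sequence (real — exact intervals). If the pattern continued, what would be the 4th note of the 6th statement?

Bb2

Grouping in 4s, the 4th note of each cell is A5, D5, G4, C4, F3.
Each moves down a 5th; the next is Bb2.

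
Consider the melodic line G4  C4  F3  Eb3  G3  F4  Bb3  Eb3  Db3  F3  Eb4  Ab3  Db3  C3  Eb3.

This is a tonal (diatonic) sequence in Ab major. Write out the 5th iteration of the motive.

C4 F3 Bb2 Ab2 C3

Unit = 5 notes; the statements start on G4, F4, Eb4, moving down a 2nd each time.
Carrying on: Db4 → C4.
Statement 5 starts on C4 and keeps the same diatonic contour: C4 F3 Bb2 Ab2 C3.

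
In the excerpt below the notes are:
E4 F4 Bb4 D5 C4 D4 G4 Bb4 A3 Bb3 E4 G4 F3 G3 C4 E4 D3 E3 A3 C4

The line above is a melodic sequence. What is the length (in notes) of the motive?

4

Try groups of 4 (5 cells in 20 notes):
E4 F4 Bb4 D5 | C4 D4 G4 Bb4 | A3 Bb3 E4 G4 | F3 G3 C4 E4 | D3 E3 A3 C4
Each cell is the previous one down a 3rd — so the unit is 4 notes.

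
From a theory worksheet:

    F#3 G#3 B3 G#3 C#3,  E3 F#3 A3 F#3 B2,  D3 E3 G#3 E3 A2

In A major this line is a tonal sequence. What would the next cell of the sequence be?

C#3 D3 F#3 D3 G#2

Unit = 5 notes; the statements start on F#3, E3, D3, moving down a 2nd each time.
Statement 4 starts on C#3 and keeps the same diatonic contour: C#3 D3 F#3 D3 G#2.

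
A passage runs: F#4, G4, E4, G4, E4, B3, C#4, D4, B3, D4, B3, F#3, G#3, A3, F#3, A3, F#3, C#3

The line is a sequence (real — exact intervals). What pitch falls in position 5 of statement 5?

G#2

The unit is 6 notes. Position-5 pitches of the 3 shown cells: E4, B3, F#3.
Each moves down a 4th. Continuing: C#3 → G#2.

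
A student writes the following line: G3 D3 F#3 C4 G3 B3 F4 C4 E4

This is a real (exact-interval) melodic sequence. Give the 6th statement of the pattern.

Ab5 Eb5 G5

With a 3-note motive the entries are G3, C4, F4, each up a 4th from the previous.
Carrying on: Bb4 → Eb5 → Ab5.
So cell 6 is Ab5 Eb5 G5.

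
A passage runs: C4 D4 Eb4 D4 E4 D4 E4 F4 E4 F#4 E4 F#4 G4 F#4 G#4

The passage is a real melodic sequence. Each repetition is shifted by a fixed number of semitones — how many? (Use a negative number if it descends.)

2

With a 5-note motive the entries are C4, D4, E4, each up a 2nd from the previous.
C4 to D4 spans +2 semitones.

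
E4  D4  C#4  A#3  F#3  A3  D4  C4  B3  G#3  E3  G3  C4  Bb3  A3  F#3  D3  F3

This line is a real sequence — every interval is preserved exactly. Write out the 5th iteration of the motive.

Unit = 6 notes; the statements start on E4, D4, C4, moving down a 2nd each time.
Carrying on: Bb3 → Ab3.
So cell 5 is Ab3 Gb3 F3 D3 Bb2 Db3.

Ab3 Gb3 F3 D3 Bb2 Db3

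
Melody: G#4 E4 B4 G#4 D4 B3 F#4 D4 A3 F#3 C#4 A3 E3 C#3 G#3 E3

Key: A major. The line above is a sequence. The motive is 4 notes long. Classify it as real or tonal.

Every note is diatonic to A major.
Cell 1 has -4 semitones from note 1 to 2, but cell 2 has -3 — the interval quality changes while the contour stays the same, which is the hallmark of a tonal sequence.

tonal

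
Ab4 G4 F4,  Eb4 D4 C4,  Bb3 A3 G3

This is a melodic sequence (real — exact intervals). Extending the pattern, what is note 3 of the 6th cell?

E2

Grouping in 3s, the 3rd note of each cell is F4, C4, G3.
Extending down a 4th: D3 → A2 → E2.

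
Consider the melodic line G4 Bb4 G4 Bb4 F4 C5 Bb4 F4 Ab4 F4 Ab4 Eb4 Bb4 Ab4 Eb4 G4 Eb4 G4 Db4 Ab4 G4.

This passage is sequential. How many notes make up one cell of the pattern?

21 notes total. Splitting into 3 groups of 7:
G4 Bb4 G4 Bb4 F4 C5 Bb4 | F4 Ab4 F4 Ab4 Eb4 Bb4 Ab4 | Eb4 G4 Eb4 G4 Db4 Ab4 G4
Every group is a transposition down a 2nd of the one before; no shorter unit works.

7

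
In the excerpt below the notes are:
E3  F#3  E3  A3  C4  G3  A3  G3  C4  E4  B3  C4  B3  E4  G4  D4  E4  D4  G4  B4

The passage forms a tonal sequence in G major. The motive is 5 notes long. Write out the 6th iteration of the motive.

A4 B4 A4 D5 F#5

With a 5-note motive the entries are E3, G3, B3, D4, each up a 3rd from the previous.
Continuing the starts: F#4 → A4.
So cell 6 is A4 B4 A4 D5 F#5.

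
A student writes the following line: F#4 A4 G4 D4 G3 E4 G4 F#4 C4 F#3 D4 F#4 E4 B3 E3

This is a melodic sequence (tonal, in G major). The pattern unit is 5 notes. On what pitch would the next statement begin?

C4

Taking 5-note groups, the heads are F#4, E4, D4: the pattern moves down a 2nd.
The next head, down a 2nd from D4, is C4.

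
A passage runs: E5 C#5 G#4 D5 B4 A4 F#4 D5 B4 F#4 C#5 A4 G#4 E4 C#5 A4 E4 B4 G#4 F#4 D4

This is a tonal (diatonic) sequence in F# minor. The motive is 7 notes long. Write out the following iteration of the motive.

Unit = 7 notes; the statements start on E5, D5, C#5, moving down a 2nd each time.
So cell 4 is B4 G#4 D4 A4 F#4 E4 C#4.

B4 G#4 D4 A4 F#4 E4 C#4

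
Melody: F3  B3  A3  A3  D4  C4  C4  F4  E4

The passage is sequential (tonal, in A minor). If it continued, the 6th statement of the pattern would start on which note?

The 3-note cells begin on F3, A3, C4 — each up a 3rd from the last.
Extending the heads up a 3rd: E4 → G4 → B4.

B4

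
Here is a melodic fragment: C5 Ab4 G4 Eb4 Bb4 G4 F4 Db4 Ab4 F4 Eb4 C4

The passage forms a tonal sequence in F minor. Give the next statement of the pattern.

G4 Eb4 Db4 Bb3

Unit = 4 notes; the statements start on C5, Bb4, Ab4, moving down a 2nd each time.
From G4 the diatonic shape gives G4 Eb4 Db4 Bb3.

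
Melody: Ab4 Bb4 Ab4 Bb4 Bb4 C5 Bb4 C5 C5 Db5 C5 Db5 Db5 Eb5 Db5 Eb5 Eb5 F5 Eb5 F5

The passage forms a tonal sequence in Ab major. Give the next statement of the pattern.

The 4-note cells begin on Ab4, Bb4, C5, Db5, Eb5 — each up a 2nd from the last.
Statement 6 starts on F5 and keeps the same diatonic contour: F5 G5 F5 G5.

F5 G5 F5 G5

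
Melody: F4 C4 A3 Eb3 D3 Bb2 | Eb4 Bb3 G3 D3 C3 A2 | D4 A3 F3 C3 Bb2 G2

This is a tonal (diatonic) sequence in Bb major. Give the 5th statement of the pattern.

Bb3 F3 D3 A2 G2 Eb2

With a 6-note motive the entries are F4, Eb4, D4, each down a 2nd from the previous.
Continuing the starts: C4 → Bb3.
From Bb3 the diatonic shape gives Bb3 F3 D3 A2 G2 Eb2.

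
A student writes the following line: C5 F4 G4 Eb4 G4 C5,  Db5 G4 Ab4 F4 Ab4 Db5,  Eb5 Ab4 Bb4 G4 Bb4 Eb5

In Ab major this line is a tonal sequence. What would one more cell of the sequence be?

F5 Bb4 C5 Ab4 C5 F5

Unit = 6 notes; the statements start on C5, Db5, Eb5, moving up a 2nd each time.
So cell 4 is F5 Bb4 C5 Ab4 C5 F5.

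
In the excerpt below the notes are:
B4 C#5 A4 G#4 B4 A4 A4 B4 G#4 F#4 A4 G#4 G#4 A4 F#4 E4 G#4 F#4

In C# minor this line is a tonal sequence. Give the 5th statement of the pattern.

E4 F#4 D#4 C#4 E4 D#4

The 6-note cells begin on B4, A4, G#4 — each down a 2nd from the last.
Carrying on: F#4 → E4.
Statement 5 starts on E4 and keeps the same diatonic contour: E4 F#4 D#4 C#4 E4 D#4.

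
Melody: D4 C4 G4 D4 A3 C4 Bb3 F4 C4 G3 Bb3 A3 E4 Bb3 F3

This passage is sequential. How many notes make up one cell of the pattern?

15 notes total. Splitting into 3 groups of 5:
D4 C4 G4 D4 A3 | C4 Bb3 F4 C4 G3 | Bb3 A3 E4 Bb3 F3
Every group is a transposition down a 2nd of the one before; no shorter unit works.

5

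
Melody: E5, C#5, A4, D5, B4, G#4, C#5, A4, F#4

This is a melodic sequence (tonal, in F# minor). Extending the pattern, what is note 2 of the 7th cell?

With 3-note cells, note 2 of each statement runs C#5, B4, A4.
Extending down a 2nd: G#4 → F#4 → E4 → D4.

D4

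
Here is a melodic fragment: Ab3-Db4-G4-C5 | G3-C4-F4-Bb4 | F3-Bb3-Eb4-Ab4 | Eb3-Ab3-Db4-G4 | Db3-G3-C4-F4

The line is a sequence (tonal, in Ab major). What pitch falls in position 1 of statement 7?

Bb2

With 4-note cells, note 1 of each statement runs Ab3, G3, F3, Eb3, Db3.
Each moves down a 2nd. Continuing: C3 → Bb2.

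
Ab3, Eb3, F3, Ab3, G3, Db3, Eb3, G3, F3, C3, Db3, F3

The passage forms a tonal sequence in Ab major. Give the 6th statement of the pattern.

C3 G2 Ab2 C3

Unit = 4 notes; the statements start on Ab3, G3, F3, moving down a 2nd each time.
Carrying on: Eb3 → Db3 → C3.
So cell 6 is C3 G2 Ab2 C3.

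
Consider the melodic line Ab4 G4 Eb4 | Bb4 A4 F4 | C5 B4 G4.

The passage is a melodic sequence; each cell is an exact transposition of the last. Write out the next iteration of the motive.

D5 C#5 A4

Unit = 3 notes; the statements start on Ab4, Bb4, C5, moving up a 2nd each time.
So cell 4 is D5 C#5 A4.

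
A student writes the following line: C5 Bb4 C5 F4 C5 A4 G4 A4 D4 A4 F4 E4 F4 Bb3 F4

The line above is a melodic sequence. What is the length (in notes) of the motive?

15 notes total. Splitting into 3 groups of 5:
C5 Bb4 C5 F4 C5 | A4 G4 A4 D4 A4 | F4 E4 F4 Bb3 F4
Every group is a transposition down a 3rd of the one before; no shorter unit works.

5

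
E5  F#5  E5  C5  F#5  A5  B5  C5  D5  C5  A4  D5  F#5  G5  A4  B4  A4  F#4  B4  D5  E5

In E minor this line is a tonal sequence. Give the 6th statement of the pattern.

With a 7-note motive the entries are E5, C5, A4, each down a 3rd from the previous.
Extending down a 3rd: F#4 → D4 → B3.
From B3 the diatonic shape gives B3 C4 B3 G3 C4 E4 F#4.

B3 C4 B3 G3 C4 E4 F#4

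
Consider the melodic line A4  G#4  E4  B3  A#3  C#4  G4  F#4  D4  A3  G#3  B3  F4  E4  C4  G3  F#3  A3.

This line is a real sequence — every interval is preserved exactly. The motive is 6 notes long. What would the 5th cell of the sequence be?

Db4 C4 Ab3 Eb3 D3 F3

The 6-note cells begin on A4, G4, F4 — each down a 2nd from the last.
Continuing the starts: Eb4 → Db4.
Statement 5 starts on Db4 and keeps the same exact contour: Db4 C4 Ab3 Eb3 D3 F3.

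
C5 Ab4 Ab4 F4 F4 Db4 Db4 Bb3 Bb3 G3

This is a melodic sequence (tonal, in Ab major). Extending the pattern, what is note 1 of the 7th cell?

Grouping in 2s, the 1st note of each cell is C5, Ab4, F4, Db4, Bb3.
Each moves down a 3rd. Continuing: G3 → Eb3.

Eb3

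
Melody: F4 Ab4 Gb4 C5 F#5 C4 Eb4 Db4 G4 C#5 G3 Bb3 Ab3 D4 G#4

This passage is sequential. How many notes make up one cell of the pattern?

5

Try groups of 5 (3 cells in 15 notes):
F4 Ab4 Gb4 C5 F#5 | C4 Eb4 Db4 G4 C#5 | G3 Bb3 Ab3 D4 G#4
Each cell is the previous one down a 4th — so the unit is 5 notes.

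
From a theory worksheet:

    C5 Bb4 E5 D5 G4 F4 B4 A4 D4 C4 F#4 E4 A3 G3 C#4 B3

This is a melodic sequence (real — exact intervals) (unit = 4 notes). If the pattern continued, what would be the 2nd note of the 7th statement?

E2

With 4-note cells, note 2 of each statement runs Bb4, F4, C4, G3.
Extending down a 4th: D3 → A2 → E2.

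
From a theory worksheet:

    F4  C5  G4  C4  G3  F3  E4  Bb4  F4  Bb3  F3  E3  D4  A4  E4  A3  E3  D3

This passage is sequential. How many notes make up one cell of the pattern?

Try groups of 6 (3 cells in 18 notes):
F4 C5 G4 C4 G3 F3 | E4 Bb4 F4 Bb3 F3 E3 | D4 A4 E4 A3 E3 D3
Every group is a transposition down a 2nd of the one before; no shorter unit works.

6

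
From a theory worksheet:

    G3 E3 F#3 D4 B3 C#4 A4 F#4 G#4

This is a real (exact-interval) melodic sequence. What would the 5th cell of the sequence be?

Unit = 3 notes; the statements start on G3, D4, A4, moving up a 5th each time.
Carrying on: E5 → B5.
So cell 5 is B5 G#5 A#5.

B5 G#5 A#5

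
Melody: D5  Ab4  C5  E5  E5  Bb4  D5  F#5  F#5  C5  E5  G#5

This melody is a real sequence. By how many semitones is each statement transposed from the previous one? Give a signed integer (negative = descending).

With a 4-note motive the entries are D5, E5, F#5, each up a 2nd from the previous.
D5 to E5 spans +2 semitones.

2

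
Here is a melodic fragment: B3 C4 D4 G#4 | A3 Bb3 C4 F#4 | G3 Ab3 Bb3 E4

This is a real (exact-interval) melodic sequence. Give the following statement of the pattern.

F3 Gb3 Ab3 D4

Taking 4-note groups, the heads are B3, A3, G3: the pattern moves down a 2nd.
From F3 the exact shape gives F3 Gb3 Ab3 D4.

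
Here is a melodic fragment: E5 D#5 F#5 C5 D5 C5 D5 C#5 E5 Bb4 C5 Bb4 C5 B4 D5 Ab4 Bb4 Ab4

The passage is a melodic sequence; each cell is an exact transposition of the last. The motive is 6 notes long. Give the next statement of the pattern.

Bb4 A4 C5 Gb4 Ab4 Gb4

Unit = 6 notes; the statements start on E5, D5, C5, moving down a 2nd each time.
So cell 4 is Bb4 A4 C5 Gb4 Ab4 Gb4.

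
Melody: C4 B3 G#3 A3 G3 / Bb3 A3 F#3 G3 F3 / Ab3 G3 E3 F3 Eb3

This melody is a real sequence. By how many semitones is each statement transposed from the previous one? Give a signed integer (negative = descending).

With a 5-note motive the entries are C4, Bb3, Ab3, each down a 2nd from the previous.
C4→Bb3 is 58 − 60 = -2 semitones.

-2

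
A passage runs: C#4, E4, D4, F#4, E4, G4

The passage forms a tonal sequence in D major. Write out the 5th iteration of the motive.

Unit = 2 notes; the statements start on C#4, D4, E4, moving up a 2nd each time.
Extending up a 2nd: F#4 → G4.
From G4 the diatonic shape gives G4 B4.

G4 B4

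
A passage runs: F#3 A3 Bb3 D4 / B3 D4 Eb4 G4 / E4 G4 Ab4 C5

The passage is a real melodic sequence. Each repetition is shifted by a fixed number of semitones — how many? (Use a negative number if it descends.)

The 4-note cells begin on F#3, B3, E4 — each up a 4th from the last.
F#3 to B3 spans +5 semitones.

5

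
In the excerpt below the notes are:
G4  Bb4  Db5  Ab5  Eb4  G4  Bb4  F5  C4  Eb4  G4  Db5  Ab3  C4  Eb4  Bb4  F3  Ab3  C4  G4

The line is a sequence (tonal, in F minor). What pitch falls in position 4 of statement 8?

Ab3

Grouping in 4s, the 4th note of each cell is Ab5, F5, Db5, Bb4, G4.
Carrying that down a 3rd forward: Eb4 → C4 → Ab3.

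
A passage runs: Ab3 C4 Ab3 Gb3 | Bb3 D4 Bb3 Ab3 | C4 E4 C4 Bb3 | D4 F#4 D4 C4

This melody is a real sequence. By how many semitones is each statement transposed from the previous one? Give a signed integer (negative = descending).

2

The 4-note cells begin on Ab3, Bb3, C4, D4 — each up a 2nd from the last.
Ab3→Bb3 is 58 − 56 = 2 semitones.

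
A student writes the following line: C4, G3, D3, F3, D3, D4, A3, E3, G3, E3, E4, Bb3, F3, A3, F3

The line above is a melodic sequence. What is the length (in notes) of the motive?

5

15 notes total. Splitting into 3 groups of 5:
C4 G3 D3 F3 D3 | D4 A3 E3 G3 E3 | E4 Bb3 F3 A3 F3
That's a consistent up a 2nd shift per cell, and no other grouping gives one.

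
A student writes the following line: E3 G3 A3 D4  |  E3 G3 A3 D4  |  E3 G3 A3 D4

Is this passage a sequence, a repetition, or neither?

repetition

Each 4-note cell is identical (E3 G3 A3 D4), restated at the same pitch.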